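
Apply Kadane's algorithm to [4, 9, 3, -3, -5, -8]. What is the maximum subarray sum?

Using Kadane's algorithm on [4, 9, 3, -3, -5, -8]:

Scanning through the array:
Position 1 (value 9): max_ending_here = 13, max_so_far = 13
Position 2 (value 3): max_ending_here = 16, max_so_far = 16
Position 3 (value -3): max_ending_here = 13, max_so_far = 16
Position 4 (value -5): max_ending_here = 8, max_so_far = 16
Position 5 (value -8): max_ending_here = 0, max_so_far = 16

Maximum subarray: [4, 9, 3]
Maximum sum: 16

The maximum subarray is [4, 9, 3] with sum 16. This subarray runs from index 0 to index 2.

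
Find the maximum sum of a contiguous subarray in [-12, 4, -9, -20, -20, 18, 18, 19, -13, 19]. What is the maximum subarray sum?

Using Kadane's algorithm on [-12, 4, -9, -20, -20, 18, 18, 19, -13, 19]:

Scanning through the array:
Position 1 (value 4): max_ending_here = 4, max_so_far = 4
Position 2 (value -9): max_ending_here = -5, max_so_far = 4
Position 3 (value -20): max_ending_here = -20, max_so_far = 4
Position 4 (value -20): max_ending_here = -20, max_so_far = 4
Position 5 (value 18): max_ending_here = 18, max_so_far = 18
Position 6 (value 18): max_ending_here = 36, max_so_far = 36
Position 7 (value 19): max_ending_here = 55, max_so_far = 55
Position 8 (value -13): max_ending_here = 42, max_so_far = 55
Position 9 (value 19): max_ending_here = 61, max_so_far = 61

Maximum subarray: [18, 18, 19, -13, 19]
Maximum sum: 61

The maximum subarray is [18, 18, 19, -13, 19] with sum 61. This subarray runs from index 5 to index 9.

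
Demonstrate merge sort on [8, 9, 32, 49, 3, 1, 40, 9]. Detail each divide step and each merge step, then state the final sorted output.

Merge sort trace:

Split: [8, 9, 32, 49, 3, 1, 40, 9] -> [8, 9, 32, 49] and [3, 1, 40, 9]
  Split: [8, 9, 32, 49] -> [8, 9] and [32, 49]
    Split: [8, 9] -> [8] and [9]
    Merge: [8] + [9] -> [8, 9]
    Split: [32, 49] -> [32] and [49]
    Merge: [32] + [49] -> [32, 49]
  Merge: [8, 9] + [32, 49] -> [8, 9, 32, 49]
  Split: [3, 1, 40, 9] -> [3, 1] and [40, 9]
    Split: [3, 1] -> [3] and [1]
    Merge: [3] + [1] -> [1, 3]
    Split: [40, 9] -> [40] and [9]
    Merge: [40] + [9] -> [9, 40]
  Merge: [1, 3] + [9, 40] -> [1, 3, 9, 40]
Merge: [8, 9, 32, 49] + [1, 3, 9, 40] -> [1, 3, 8, 9, 9, 32, 40, 49]

Final sorted array: [1, 3, 8, 9, 9, 32, 40, 49]

The merge sort proceeds by recursively splitting the array and merging sorted halves.
After all merges, the sorted array is [1, 3, 8, 9, 9, 32, 40, 49].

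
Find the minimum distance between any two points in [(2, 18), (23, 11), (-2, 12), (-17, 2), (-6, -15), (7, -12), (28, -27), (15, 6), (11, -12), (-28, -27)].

Computing all pairwise distances among 10 points:

d((2, 18), (23, 11)) = 22.1359
d((2, 18), (-2, 12)) = 7.2111
d((2, 18), (-17, 2)) = 24.8395
d((2, 18), (-6, -15)) = 33.9559
d((2, 18), (7, -12)) = 30.4138
d((2, 18), (28, -27)) = 51.9711
d((2, 18), (15, 6)) = 17.6918
d((2, 18), (11, -12)) = 31.3209
d((2, 18), (-28, -27)) = 54.0833
d((23, 11), (-2, 12)) = 25.02
d((23, 11), (-17, 2)) = 41.0
d((23, 11), (-6, -15)) = 38.9487
d((23, 11), (7, -12)) = 28.0179
d((23, 11), (28, -27)) = 38.3275
d((23, 11), (15, 6)) = 9.434
d((23, 11), (11, -12)) = 25.9422
d((23, 11), (-28, -27)) = 63.6003
d((-2, 12), (-17, 2)) = 18.0278
d((-2, 12), (-6, -15)) = 27.2947
d((-2, 12), (7, -12)) = 25.632
d((-2, 12), (28, -27)) = 49.2037
d((-2, 12), (15, 6)) = 18.0278
d((-2, 12), (11, -12)) = 27.2947
d((-2, 12), (-28, -27)) = 46.8722
d((-17, 2), (-6, -15)) = 20.2485
d((-17, 2), (7, -12)) = 27.7849
d((-17, 2), (28, -27)) = 53.535
d((-17, 2), (15, 6)) = 32.249
d((-17, 2), (11, -12)) = 31.305
d((-17, 2), (-28, -27)) = 31.0161
d((-6, -15), (7, -12)) = 13.3417
d((-6, -15), (28, -27)) = 36.0555
d((-6, -15), (15, 6)) = 29.6985
d((-6, -15), (11, -12)) = 17.2627
d((-6, -15), (-28, -27)) = 25.0599
d((7, -12), (28, -27)) = 25.807
d((7, -12), (15, 6)) = 19.6977
d((7, -12), (11, -12)) = 4.0 <-- minimum
d((7, -12), (-28, -27)) = 38.0789
d((28, -27), (15, 6)) = 35.4683
d((28, -27), (11, -12)) = 22.6716
d((28, -27), (-28, -27)) = 56.0
d((15, 6), (11, -12)) = 18.4391
d((15, 6), (-28, -27)) = 54.2033
d((11, -12), (-28, -27)) = 41.7852

Closest pair: (7, -12) and (11, -12) with distance 4.0

The closest pair is (7, -12) and (11, -12) with Euclidean distance 4.0. For 10 points, brute-force pairwise comparison is shown above. For large n, the divide-and-conquer algorithm (sort by x, recurse on halves, check the dividing strip) achieves O(n log n).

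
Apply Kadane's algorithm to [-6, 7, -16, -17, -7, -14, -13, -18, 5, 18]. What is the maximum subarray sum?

Using Kadane's algorithm on [-6, 7, -16, -17, -7, -14, -13, -18, 5, 18]:

Scanning through the array:
Position 1 (value 7): max_ending_here = 7, max_so_far = 7
Position 2 (value -16): max_ending_here = -9, max_so_far = 7
Position 3 (value -17): max_ending_here = -17, max_so_far = 7
Position 4 (value -7): max_ending_here = -7, max_so_far = 7
Position 5 (value -14): max_ending_here = -14, max_so_far = 7
Position 6 (value -13): max_ending_here = -13, max_so_far = 7
Position 7 (value -18): max_ending_here = -18, max_so_far = 7
Position 8 (value 5): max_ending_here = 5, max_so_far = 7
Position 9 (value 18): max_ending_here = 23, max_so_far = 23

Maximum subarray: [5, 18]
Maximum sum: 23

The maximum subarray is [5, 18] with sum 23. This subarray runs from index 8 to index 9.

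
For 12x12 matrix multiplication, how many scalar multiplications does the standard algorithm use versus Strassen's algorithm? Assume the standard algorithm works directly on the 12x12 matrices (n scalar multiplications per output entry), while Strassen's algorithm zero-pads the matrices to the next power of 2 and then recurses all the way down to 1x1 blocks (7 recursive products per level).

Matrix multiplication for 12x12 matrices:

Strassen's algorithm requires power-of-2 dimensions. Pad 12x12 to 16x16 (next power of 2).

Standard algorithm: 12^3 = 1728 multiplications
Strassen's algorithm: 7^(log2(16)) = 7^4 = 2401 multiplications
Difference: 1728 - 2401 = -673 (Strassen uses MORE here due to padding overhead — for small or just-over-power-of-2 n, padding can outweigh the per-level savings)

Standard: 1728 multiplications (12^3). Strassen: 2401 multiplications (7^4, after padding to 16x16). Strassen reduces 8 recursive multiplications to 7 at each level.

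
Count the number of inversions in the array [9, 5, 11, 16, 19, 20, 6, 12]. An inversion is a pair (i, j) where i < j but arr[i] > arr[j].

Finding inversions in [9, 5, 11, 16, 19, 20, 6, 12]:

(0, 1): arr[0]=9 > arr[1]=5
(0, 6): arr[0]=9 > arr[6]=6
(2, 6): arr[2]=11 > arr[6]=6
(3, 6): arr[3]=16 > arr[6]=6
(3, 7): arr[3]=16 > arr[7]=12
(4, 6): arr[4]=19 > arr[6]=6
(4, 7): arr[4]=19 > arr[7]=12
(5, 6): arr[5]=20 > arr[6]=6
(5, 7): arr[5]=20 > arr[7]=12

Total inversions: 9

The array has 9 inversion(s): (0,1), (0,6), (2,6), (3,6), (3,7), (4,6), (4,7), (5,6), (5,7). Each pair (i,j) satisfies i < j and arr[i] > arr[j].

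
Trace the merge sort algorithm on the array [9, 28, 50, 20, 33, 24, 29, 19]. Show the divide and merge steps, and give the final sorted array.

Merge sort trace:

Split: [9, 28, 50, 20, 33, 24, 29, 19] -> [9, 28, 50, 20] and [33, 24, 29, 19]
  Split: [9, 28, 50, 20] -> [9, 28] and [50, 20]
    Split: [9, 28] -> [9] and [28]
    Merge: [9] + [28] -> [9, 28]
    Split: [50, 20] -> [50] and [20]
    Merge: [50] + [20] -> [20, 50]
  Merge: [9, 28] + [20, 50] -> [9, 20, 28, 50]
  Split: [33, 24, 29, 19] -> [33, 24] and [29, 19]
    Split: [33, 24] -> [33] and [24]
    Merge: [33] + [24] -> [24, 33]
    Split: [29, 19] -> [29] and [19]
    Merge: [29] + [19] -> [19, 29]
  Merge: [24, 33] + [19, 29] -> [19, 24, 29, 33]
Merge: [9, 20, 28, 50] + [19, 24, 29, 33] -> [9, 19, 20, 24, 28, 29, 33, 50]

Final sorted array: [9, 19, 20, 24, 28, 29, 33, 50]

The merge sort proceeds by recursively splitting the array and merging sorted halves.
After all merges, the sorted array is [9, 19, 20, 24, 28, 29, 33, 50].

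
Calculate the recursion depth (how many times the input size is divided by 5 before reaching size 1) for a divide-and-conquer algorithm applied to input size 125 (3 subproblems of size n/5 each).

For divide and conquer with division factor 5:

Problem sizes at each level:
Level 0: 125
Level 1: 25
Level 2: 5
Level 3: 1

The root is level 0 and the size-1 base case is level 3 (the tree spans levels 0 through 3, i.e. 4 levels counting the root), so the depth is the number of divisions: log_5(125) = 3

The recursion tree depth is log_5(125) = 3. At each level, the problem size is divided by 5, so it takes 3 divisions to reduce to a base case of size 1. The algorithm makes 3 recursive calls at each level.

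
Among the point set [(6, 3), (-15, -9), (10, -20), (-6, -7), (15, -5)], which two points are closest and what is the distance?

Computing all pairwise distances among 5 points:

d((6, 3), (-15, -9)) = 24.1868
d((6, 3), (10, -20)) = 23.3452
d((6, 3), (-6, -7)) = 15.6205
d((6, 3), (15, -5)) = 12.0416
d((-15, -9), (10, -20)) = 27.313
d((-15, -9), (-6, -7)) = 9.2195 <-- minimum
d((-15, -9), (15, -5)) = 30.2655
d((10, -20), (-6, -7)) = 20.6155
d((10, -20), (15, -5)) = 15.8114
d((-6, -7), (15, -5)) = 21.095

Closest pair: (-15, -9) and (-6, -7) with distance 9.2195

The closest pair is (-15, -9) and (-6, -7) with Euclidean distance 9.2195. For 5 points, brute-force pairwise comparison is shown above. For large n, the divide-and-conquer algorithm (sort by x, recurse on halves, check the dividing strip) achieves O(n log n).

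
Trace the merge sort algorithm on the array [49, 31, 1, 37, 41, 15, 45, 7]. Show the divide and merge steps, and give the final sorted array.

Merge sort trace:

Split: [49, 31, 1, 37, 41, 15, 45, 7] -> [49, 31, 1, 37] and [41, 15, 45, 7]
  Split: [49, 31, 1, 37] -> [49, 31] and [1, 37]
    Split: [49, 31] -> [49] and [31]
    Merge: [49] + [31] -> [31, 49]
    Split: [1, 37] -> [1] and [37]
    Merge: [1] + [37] -> [1, 37]
  Merge: [31, 49] + [1, 37] -> [1, 31, 37, 49]
  Split: [41, 15, 45, 7] -> [41, 15] and [45, 7]
    Split: [41, 15] -> [41] and [15]
    Merge: [41] + [15] -> [15, 41]
    Split: [45, 7] -> [45] and [7]
    Merge: [45] + [7] -> [7, 45]
  Merge: [15, 41] + [7, 45] -> [7, 15, 41, 45]
Merge: [1, 31, 37, 49] + [7, 15, 41, 45] -> [1, 7, 15, 31, 37, 41, 45, 49]

Final sorted array: [1, 7, 15, 31, 37, 41, 45, 49]

The merge sort proceeds by recursively splitting the array and merging sorted halves.
After all merges, the sorted array is [1, 7, 15, 31, 37, 41, 45, 49].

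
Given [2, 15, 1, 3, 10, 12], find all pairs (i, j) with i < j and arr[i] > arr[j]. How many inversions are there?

Finding inversions in [2, 15, 1, 3, 10, 12]:

(0, 2): arr[0]=2 > arr[2]=1
(1, 2): arr[1]=15 > arr[2]=1
(1, 3): arr[1]=15 > arr[3]=3
(1, 4): arr[1]=15 > arr[4]=10
(1, 5): arr[1]=15 > arr[5]=12

Total inversions: 5

The array has 5 inversion(s): (0,2), (1,2), (1,3), (1,4), (1,5). Each pair (i,j) satisfies i < j and arr[i] > arr[j].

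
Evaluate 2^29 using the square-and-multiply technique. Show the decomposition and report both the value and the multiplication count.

Computing 2^29 by squaring (build up from 2^1; each line after the first costs one multiplication):

2^1 = 2
2^2 = (2^1)^2 = 2^2 = 4
2^3 = 2 * 2^2 = 2 * 4 = 8
2^6 = (2^3)^2 = 8^2 = 64
2^7 = 2 * 2^6 = 2 * 64 = 128
2^14 = (2^7)^2 = 128^2 = 16384
2^28 = (2^14)^2 = 16384^2 = 268435456
2^29 = 2 * 2^28 = 2 * 268435456 = 536870912

Result: 536870912
Multiplications needed: 7 (7 lines after 2^1)

2^29 = 536870912. Using exponentiation by squaring, this requires 7 multiplications. The key idea: if the exponent is even, square the half-power; if odd, multiply by the base once.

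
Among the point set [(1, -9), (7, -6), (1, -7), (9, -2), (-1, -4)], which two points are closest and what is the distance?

Computing all pairwise distances among 5 points:

d((1, -9), (7, -6)) = 6.7082
d((1, -9), (1, -7)) = 2.0 <-- minimum
d((1, -9), (9, -2)) = 10.6301
d((1, -9), (-1, -4)) = 5.3852
d((7, -6), (1, -7)) = 6.0828
d((7, -6), (9, -2)) = 4.4721
d((7, -6), (-1, -4)) = 8.2462
d((1, -7), (9, -2)) = 9.434
d((1, -7), (-1, -4)) = 3.6056
d((9, -2), (-1, -4)) = 10.198

Closest pair: (1, -9) and (1, -7) with distance 2.0

The closest pair is (1, -9) and (1, -7) with Euclidean distance 2.0. For 5 points, brute-force pairwise comparison is shown above. For large n, the divide-and-conquer algorithm (sort by x, recurse on halves, check the dividing strip) achieves O(n log n).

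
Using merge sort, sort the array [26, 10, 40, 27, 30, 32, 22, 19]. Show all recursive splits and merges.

Merge sort trace:

Split: [26, 10, 40, 27, 30, 32, 22, 19] -> [26, 10, 40, 27] and [30, 32, 22, 19]
  Split: [26, 10, 40, 27] -> [26, 10] and [40, 27]
    Split: [26, 10] -> [26] and [10]
    Merge: [26] + [10] -> [10, 26]
    Split: [40, 27] -> [40] and [27]
    Merge: [40] + [27] -> [27, 40]
  Merge: [10, 26] + [27, 40] -> [10, 26, 27, 40]
  Split: [30, 32, 22, 19] -> [30, 32] and [22, 19]
    Split: [30, 32] -> [30] and [32]
    Merge: [30] + [32] -> [30, 32]
    Split: [22, 19] -> [22] and [19]
    Merge: [22] + [19] -> [19, 22]
  Merge: [30, 32] + [19, 22] -> [19, 22, 30, 32]
Merge: [10, 26, 27, 40] + [19, 22, 30, 32] -> [10, 19, 22, 26, 27, 30, 32, 40]

Final sorted array: [10, 19, 22, 26, 27, 30, 32, 40]

The merge sort proceeds by recursively splitting the array and merging sorted halves.
After all merges, the sorted array is [10, 19, 22, 26, 27, 30, 32, 40].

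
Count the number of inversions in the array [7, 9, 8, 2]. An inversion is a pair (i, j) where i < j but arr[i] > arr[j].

Finding inversions in [7, 9, 8, 2]:

(0, 3): arr[0]=7 > arr[3]=2
(1, 2): arr[1]=9 > arr[2]=8
(1, 3): arr[1]=9 > arr[3]=2
(2, 3): arr[2]=8 > arr[3]=2

Total inversions: 4

The array has 4 inversion(s): (0,3), (1,2), (1,3), (2,3). Each pair (i,j) satisfies i < j and arr[i] > arr[j].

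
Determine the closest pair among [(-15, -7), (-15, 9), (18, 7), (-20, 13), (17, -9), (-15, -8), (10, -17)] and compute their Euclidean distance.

Computing all pairwise distances among 7 points:

d((-15, -7), (-15, 9)) = 16.0
d((-15, -7), (18, 7)) = 35.8469
d((-15, -7), (-20, 13)) = 20.6155
d((-15, -7), (17, -9)) = 32.0624
d((-15, -7), (-15, -8)) = 1.0 <-- minimum
d((-15, -7), (10, -17)) = 26.9258
d((-15, 9), (18, 7)) = 33.0606
d((-15, 9), (-20, 13)) = 6.4031
d((-15, 9), (17, -9)) = 36.7151
d((-15, 9), (-15, -8)) = 17.0
d((-15, 9), (10, -17)) = 36.0694
d((18, 7), (-20, 13)) = 38.4708
d((18, 7), (17, -9)) = 16.0312
d((18, 7), (-15, -8)) = 36.2491
d((18, 7), (10, -17)) = 25.2982
d((-20, 13), (17, -9)) = 43.0465
d((-20, 13), (-15, -8)) = 21.587
d((-20, 13), (10, -17)) = 42.4264
d((17, -9), (-15, -8)) = 32.0156
d((17, -9), (10, -17)) = 10.6301
d((-15, -8), (10, -17)) = 26.5707

Closest pair: (-15, -7) and (-15, -8) with distance 1.0

The closest pair is (-15, -7) and (-15, -8) with Euclidean distance 1.0. For 7 points, brute-force pairwise comparison is shown above. For large n, the divide-and-conquer algorithm (sort by x, recurse on halves, check the dividing strip) achieves O(n log n).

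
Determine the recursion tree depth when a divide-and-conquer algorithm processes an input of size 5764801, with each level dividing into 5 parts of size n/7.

For divide and conquer with division factor 7:

Problem sizes at each level:
Level 0: 5764801
Level 1: 823543
Level 2: 117649
Level 3: 16807
Level 4: 2401
Level 5: 343
Level 6: 49
Level 7: 7
Level 8: 1

The root is level 0 and the size-1 base case is level 8 (the tree spans levels 0 through 8, i.e. 9 levels counting the root), so the depth is the number of divisions: log_7(5764801) = 8

The recursion tree depth is log_7(5764801) = 8. At each level, the problem size is divided by 7, so it takes 8 divisions to reduce to a base case of size 1. The algorithm makes 5 recursive calls at each level.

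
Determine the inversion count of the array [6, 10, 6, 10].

Finding inversions in [6, 10, 6, 10]:

(1, 2): arr[1]=10 > arr[2]=6

Total inversions: 1

The array has 1 inversion(s): (1,2). Each pair (i,j) satisfies i < j and arr[i] > arr[j].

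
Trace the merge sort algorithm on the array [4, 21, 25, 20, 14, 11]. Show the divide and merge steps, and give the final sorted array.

Merge sort trace:

Split: [4, 21, 25, 20, 14, 11] -> [4, 21, 25] and [20, 14, 11]
  Split: [4, 21, 25] -> [4] and [21, 25]
    Split: [21, 25] -> [21] and [25]
    Merge: [21] + [25] -> [21, 25]
  Merge: [4] + [21, 25] -> [4, 21, 25]
  Split: [20, 14, 11] -> [20] and [14, 11]
    Split: [14, 11] -> [14] and [11]
    Merge: [14] + [11] -> [11, 14]
  Merge: [20] + [11, 14] -> [11, 14, 20]
Merge: [4, 21, 25] + [11, 14, 20] -> [4, 11, 14, 20, 21, 25]

Final sorted array: [4, 11, 14, 20, 21, 25]

The merge sort proceeds by recursively splitting the array and merging sorted halves.
After all merges, the sorted array is [4, 11, 14, 20, 21, 25].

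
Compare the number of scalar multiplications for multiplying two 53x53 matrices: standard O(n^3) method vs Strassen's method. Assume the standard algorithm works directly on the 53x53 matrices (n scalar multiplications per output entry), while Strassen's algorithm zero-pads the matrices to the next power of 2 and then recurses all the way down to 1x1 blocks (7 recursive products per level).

Matrix multiplication for 53x53 matrices:

Strassen's algorithm requires power-of-2 dimensions. Pad 53x53 to 64x64 (next power of 2).

Standard algorithm: 53^3 = 148877 multiplications
Strassen's algorithm: 7^(log2(64)) = 7^6 = 117649 multiplications
Savings: 148877 - 117649 = 31228 multiplications

Standard: 148877 multiplications (53^3). Strassen: 117649 multiplications (7^6, after padding to 64x64). Strassen reduces 8 recursive multiplications to 7 at each level.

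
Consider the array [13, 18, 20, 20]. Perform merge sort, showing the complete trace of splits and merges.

Merge sort trace:

Split: [13, 18, 20, 20] -> [13, 18] and [20, 20]
  Split: [13, 18] -> [13] and [18]
  Merge: [13] + [18] -> [13, 18]
  Split: [20, 20] -> [20] and [20]
  Merge: [20] + [20] -> [20, 20]
Merge: [13, 18] + [20, 20] -> [13, 18, 20, 20]

Final sorted array: [13, 18, 20, 20]

The merge sort proceeds by recursively splitting the array and merging sorted halves.
After all merges, the sorted array is [13, 18, 20, 20].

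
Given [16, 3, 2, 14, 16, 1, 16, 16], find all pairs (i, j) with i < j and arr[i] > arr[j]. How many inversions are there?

Finding inversions in [16, 3, 2, 14, 16, 1, 16, 16]:

(0, 1): arr[0]=16 > arr[1]=3
(0, 2): arr[0]=16 > arr[2]=2
(0, 3): arr[0]=16 > arr[3]=14
(0, 5): arr[0]=16 > arr[5]=1
(1, 2): arr[1]=3 > arr[2]=2
(1, 5): arr[1]=3 > arr[5]=1
(2, 5): arr[2]=2 > arr[5]=1
(3, 5): arr[3]=14 > arr[5]=1
(4, 5): arr[4]=16 > arr[5]=1

Total inversions: 9

The array has 9 inversion(s): (0,1), (0,2), (0,3), (0,5), (1,2), (1,5), (2,5), (3,5), (4,5). Each pair (i,j) satisfies i < j and arr[i] > arr[j].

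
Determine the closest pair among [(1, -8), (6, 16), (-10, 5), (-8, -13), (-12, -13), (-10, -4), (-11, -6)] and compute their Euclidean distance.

Computing all pairwise distances among 7 points:

d((1, -8), (6, 16)) = 24.5153
d((1, -8), (-10, 5)) = 17.0294
d((1, -8), (-8, -13)) = 10.2956
d((1, -8), (-12, -13)) = 13.9284
d((1, -8), (-10, -4)) = 11.7047
d((1, -8), (-11, -6)) = 12.1655
d((6, 16), (-10, 5)) = 19.4165
d((6, 16), (-8, -13)) = 32.2025
d((6, 16), (-12, -13)) = 34.1321
d((6, 16), (-10, -4)) = 25.6125
d((6, 16), (-11, -6)) = 27.8029
d((-10, 5), (-8, -13)) = 18.1108
d((-10, 5), (-12, -13)) = 18.1108
d((-10, 5), (-10, -4)) = 9.0
d((-10, 5), (-11, -6)) = 11.0454
d((-8, -13), (-12, -13)) = 4.0
d((-8, -13), (-10, -4)) = 9.2195
d((-8, -13), (-11, -6)) = 7.6158
d((-12, -13), (-10, -4)) = 9.2195
d((-12, -13), (-11, -6)) = 7.0711
d((-10, -4), (-11, -6)) = 2.2361 <-- minimum

Closest pair: (-10, -4) and (-11, -6) with distance 2.2361

The closest pair is (-10, -4) and (-11, -6) with Euclidean distance 2.2361. For 7 points, brute-force pairwise comparison is shown above. For large n, the divide-and-conquer algorithm (sort by x, recurse on halves, check the dividing strip) achieves O(n log n).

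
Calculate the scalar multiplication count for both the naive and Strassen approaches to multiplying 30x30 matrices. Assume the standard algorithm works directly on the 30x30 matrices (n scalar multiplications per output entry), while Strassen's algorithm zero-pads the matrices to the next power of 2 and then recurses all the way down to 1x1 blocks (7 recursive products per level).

Matrix multiplication for 30x30 matrices:

Strassen's algorithm requires power-of-2 dimensions. Pad 30x30 to 32x32 (next power of 2).

Standard algorithm: 30^3 = 27000 multiplications
Strassen's algorithm: 7^(log2(32)) = 7^5 = 16807 multiplications
Savings: 27000 - 16807 = 10193 multiplications

Standard: 27000 multiplications (30^3). Strassen: 16807 multiplications (7^5, after padding to 32x32). Strassen reduces 8 recursive multiplications to 7 at each level.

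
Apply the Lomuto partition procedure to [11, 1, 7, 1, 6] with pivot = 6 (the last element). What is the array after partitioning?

Lomuto partition with pivot = 6:

Initial array: [11, 1, 7, 1, 6]

arr[0]=11 > 6: no swap
arr[1]=1 <= 6: swap with position 0, array becomes [1, 11, 7, 1, 6]
arr[2]=7 > 6: no swap
arr[3]=1 <= 6: swap with position 1, array becomes [1, 1, 7, 11, 6]

Place pivot at position 2: [1, 1, 6, 11, 7]
Pivot position: 2

After partitioning with pivot 6, the array becomes [1, 1, 6, 11, 7]. The pivot is placed at index 2. All elements to the left of the pivot are <= 6, and all elements to the right are > 6.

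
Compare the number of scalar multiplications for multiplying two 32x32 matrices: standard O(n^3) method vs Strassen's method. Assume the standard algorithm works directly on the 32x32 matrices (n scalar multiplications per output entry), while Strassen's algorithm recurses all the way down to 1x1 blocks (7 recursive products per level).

Matrix multiplication for 32x32 matrices:

Standard algorithm: 32^3 = 32768 multiplications
Strassen's algorithm: 7^(log2(32)) = 7^5 = 16807 multiplications
Savings: 32768 - 16807 = 15961 multiplications

Standard: 32768 multiplications (32^3). Strassen: 16807 multiplications (7^5). Strassen reduces 8 recursive multiplications to 7 at each level.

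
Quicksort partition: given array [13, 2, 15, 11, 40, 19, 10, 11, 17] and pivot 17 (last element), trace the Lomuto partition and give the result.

Lomuto partition with pivot = 17:

Initial array: [13, 2, 15, 11, 40, 19, 10, 11, 17]

arr[0]=13 <= 17: swap with position 0, array becomes [13, 2, 15, 11, 40, 19, 10, 11, 17]
arr[1]=2 <= 17: swap with position 1, array becomes [13, 2, 15, 11, 40, 19, 10, 11, 17]
arr[2]=15 <= 17: swap with position 2, array becomes [13, 2, 15, 11, 40, 19, 10, 11, 17]
arr[3]=11 <= 17: swap with position 3, array becomes [13, 2, 15, 11, 40, 19, 10, 11, 17]
arr[4]=40 > 17: no swap
arr[5]=19 > 17: no swap
arr[6]=10 <= 17: swap with position 4, array becomes [13, 2, 15, 11, 10, 19, 40, 11, 17]
arr[7]=11 <= 17: swap with position 5, array becomes [13, 2, 15, 11, 10, 11, 40, 19, 17]

Place pivot at position 6: [13, 2, 15, 11, 10, 11, 17, 19, 40]
Pivot position: 6

After partitioning with pivot 17, the array becomes [13, 2, 15, 11, 10, 11, 17, 19, 40]. The pivot is placed at index 6. All elements to the left of the pivot are <= 17, and all elements to the right are > 17.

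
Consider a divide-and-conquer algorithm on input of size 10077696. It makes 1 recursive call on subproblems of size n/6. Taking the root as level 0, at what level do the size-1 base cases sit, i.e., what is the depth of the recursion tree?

For divide and conquer with division factor 6:

Problem sizes at each level:
Level 0: 10077696
Level 1: 1679616
Level 2: 279936
Level 3: 46656
Level 4: 7776
Level 5: 1296
Level 6: 216
Level 7: 36
Level 8: 6
Level 9: 1

The root is level 0 and the size-1 base case is level 9 (the tree spans levels 0 through 9, i.e. 10 levels counting the root), so the depth is the number of divisions: log_6(10077696) = 9

The recursion tree depth is log_6(10077696) = 9. At each level, the problem size is divided by 6, so it takes 9 divisions to reduce to a base case of size 1. The algorithm makes 1 recursive call at each level.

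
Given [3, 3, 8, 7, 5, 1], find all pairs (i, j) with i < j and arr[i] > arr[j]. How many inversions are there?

Finding inversions in [3, 3, 8, 7, 5, 1]:

(0, 5): arr[0]=3 > arr[5]=1
(1, 5): arr[1]=3 > arr[5]=1
(2, 3): arr[2]=8 > arr[3]=7
(2, 4): arr[2]=8 > arr[4]=5
(2, 5): arr[2]=8 > arr[5]=1
(3, 4): arr[3]=7 > arr[4]=5
(3, 5): arr[3]=7 > arr[5]=1
(4, 5): arr[4]=5 > arr[5]=1

Total inversions: 8

The array has 8 inversion(s): (0,5), (1,5), (2,3), (2,4), (2,5), (3,4), (3,5), (4,5). Each pair (i,j) satisfies i < j and arr[i] > arr[j].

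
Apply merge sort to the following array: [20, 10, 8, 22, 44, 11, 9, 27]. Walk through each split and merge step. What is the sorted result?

Merge sort trace:

Split: [20, 10, 8, 22, 44, 11, 9, 27] -> [20, 10, 8, 22] and [44, 11, 9, 27]
  Split: [20, 10, 8, 22] -> [20, 10] and [8, 22]
    Split: [20, 10] -> [20] and [10]
    Merge: [20] + [10] -> [10, 20]
    Split: [8, 22] -> [8] and [22]
    Merge: [8] + [22] -> [8, 22]
  Merge: [10, 20] + [8, 22] -> [8, 10, 20, 22]
  Split: [44, 11, 9, 27] -> [44, 11] and [9, 27]
    Split: [44, 11] -> [44] and [11]
    Merge: [44] + [11] -> [11, 44]
    Split: [9, 27] -> [9] and [27]
    Merge: [9] + [27] -> [9, 27]
  Merge: [11, 44] + [9, 27] -> [9, 11, 27, 44]
Merge: [8, 10, 20, 22] + [9, 11, 27, 44] -> [8, 9, 10, 11, 20, 22, 27, 44]

Final sorted array: [8, 9, 10, 11, 20, 22, 27, 44]

The merge sort proceeds by recursively splitting the array and merging sorted halves.
After all merges, the sorted array is [8, 9, 10, 11, 20, 22, 27, 44].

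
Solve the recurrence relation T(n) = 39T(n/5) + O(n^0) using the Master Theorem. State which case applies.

Master Theorem for T(n) = 39T(n/5) + O(n^0):

a = 39, b = 5, c = 0
log_b(a) = log_5(39) = 2.2763

Case 1: c = 0 < log_5(39) = 2.2763
T(n) = O(n^(log_5 39))

For T(n) = 39T(n/5) + O(n^0): log_5(39) = 2.2763. This is Case 1 of the Master Theorem (c < log_b(a), work dominated by leaves), giving O(n^(log_5 39)).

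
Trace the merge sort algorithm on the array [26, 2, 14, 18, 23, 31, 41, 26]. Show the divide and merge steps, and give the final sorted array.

Merge sort trace:

Split: [26, 2, 14, 18, 23, 31, 41, 26] -> [26, 2, 14, 18] and [23, 31, 41, 26]
  Split: [26, 2, 14, 18] -> [26, 2] and [14, 18]
    Split: [26, 2] -> [26] and [2]
    Merge: [26] + [2] -> [2, 26]
    Split: [14, 18] -> [14] and [18]
    Merge: [14] + [18] -> [14, 18]
  Merge: [2, 26] + [14, 18] -> [2, 14, 18, 26]
  Split: [23, 31, 41, 26] -> [23, 31] and [41, 26]
    Split: [23, 31] -> [23] and [31]
    Merge: [23] + [31] -> [23, 31]
    Split: [41, 26] -> [41] and [26]
    Merge: [41] + [26] -> [26, 41]
  Merge: [23, 31] + [26, 41] -> [23, 26, 31, 41]
Merge: [2, 14, 18, 26] + [23, 26, 31, 41] -> [2, 14, 18, 23, 26, 26, 31, 41]

Final sorted array: [2, 14, 18, 23, 26, 26, 31, 41]

The merge sort proceeds by recursively splitting the array and merging sorted halves.
After all merges, the sorted array is [2, 14, 18, 23, 26, 26, 31, 41].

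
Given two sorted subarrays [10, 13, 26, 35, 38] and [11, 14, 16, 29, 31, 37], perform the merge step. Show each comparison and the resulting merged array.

Merging process:

Compare 10 vs 11: take 10 from left. Merged: [10]
Compare 13 vs 11: take 11 from right. Merged: [10, 11]
Compare 13 vs 14: take 13 from left. Merged: [10, 11, 13]
Compare 26 vs 14: take 14 from right. Merged: [10, 11, 13, 14]
Compare 26 vs 16: take 16 from right. Merged: [10, 11, 13, 14, 16]
Compare 26 vs 29: take 26 from left. Merged: [10, 11, 13, 14, 16, 26]
Compare 35 vs 29: take 29 from right. Merged: [10, 11, 13, 14, 16, 26, 29]
Compare 35 vs 31: take 31 from right. Merged: [10, 11, 13, 14, 16, 26, 29, 31]
Compare 35 vs 37: take 35 from left. Merged: [10, 11, 13, 14, 16, 26, 29, 31, 35]
Compare 38 vs 37: take 37 from right. Merged: [10, 11, 13, 14, 16, 26, 29, 31, 35, 37]
Append remaining from left: [38]. Merged: [10, 11, 13, 14, 16, 26, 29, 31, 35, 37, 38]

Final merged array: [10, 11, 13, 14, 16, 26, 29, 31, 35, 37, 38]
Total comparisons: 10

The merged array is [10, 11, 13, 14, 16, 26, 29, 31, 35, 37, 38], requiring 10 comparisons. The merge step runs in O(n) time where n is the total number of elements.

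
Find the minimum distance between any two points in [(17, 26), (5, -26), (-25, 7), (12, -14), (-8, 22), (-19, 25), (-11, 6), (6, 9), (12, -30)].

Computing all pairwise distances among 9 points:

d((17, 26), (5, -26)) = 53.3667
d((17, 26), (-25, 7)) = 46.0977
d((17, 26), (12, -14)) = 40.3113
d((17, 26), (-8, 22)) = 25.318
d((17, 26), (-19, 25)) = 36.0139
d((17, 26), (-11, 6)) = 34.4093
d((17, 26), (6, 9)) = 20.2485
d((17, 26), (12, -30)) = 56.2228
d((5, -26), (-25, 7)) = 44.5982
d((5, -26), (12, -14)) = 13.8924
d((5, -26), (-8, 22)) = 49.7293
d((5, -26), (-19, 25)) = 56.3649
d((5, -26), (-11, 6)) = 35.7771
d((5, -26), (6, 9)) = 35.0143
d((5, -26), (12, -30)) = 8.0623 <-- minimum
d((-25, 7), (12, -14)) = 42.5441
d((-25, 7), (-8, 22)) = 22.6716
d((-25, 7), (-19, 25)) = 18.9737
d((-25, 7), (-11, 6)) = 14.0357
d((-25, 7), (6, 9)) = 31.0644
d((-25, 7), (12, -30)) = 52.3259
d((12, -14), (-8, 22)) = 41.1825
d((12, -14), (-19, 25)) = 49.8197
d((12, -14), (-11, 6)) = 30.4795
d((12, -14), (6, 9)) = 23.7697
d((12, -14), (12, -30)) = 16.0
d((-8, 22), (-19, 25)) = 11.4018
d((-8, 22), (-11, 6)) = 16.2788
d((-8, 22), (6, 9)) = 19.105
d((-8, 22), (12, -30)) = 55.7136
d((-19, 25), (-11, 6)) = 20.6155
d((-19, 25), (6, 9)) = 29.6816
d((-19, 25), (12, -30)) = 63.1348
d((-11, 6), (6, 9)) = 17.2627
d((-11, 6), (12, -30)) = 42.72
d((6, 9), (12, -30)) = 39.4588

Closest pair: (5, -26) and (12, -30) with distance 8.0623

The closest pair is (5, -26) and (12, -30) with Euclidean distance 8.0623. For 9 points, brute-force pairwise comparison is shown above. For large n, the divide-and-conquer algorithm (sort by x, recurse on halves, check the dividing strip) achieves O(n log n).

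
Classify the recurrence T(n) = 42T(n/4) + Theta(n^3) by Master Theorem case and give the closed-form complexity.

Master Theorem for T(n) = 42T(n/4) + O(n^3):

a = 42, b = 4, c = 3
log_b(a) = log_4(42) = 2.6962

Case 3: c = 3 > log_4(42) = 2.6962
T(n) = O(n^3) = O(n^3)

For T(n) = 42T(n/4) + O(n^3): log_4(42) = 2.6962. This is Case 3 of the Master Theorem (c > log_b(a), work dominated by root), giving O(n^3).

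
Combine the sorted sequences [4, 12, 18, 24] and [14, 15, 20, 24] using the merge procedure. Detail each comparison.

Merging process:

Compare 4 vs 14: take 4 from left. Merged: [4]
Compare 12 vs 14: take 12 from left. Merged: [4, 12]
Compare 18 vs 14: take 14 from right. Merged: [4, 12, 14]
Compare 18 vs 15: take 15 from right. Merged: [4, 12, 14, 15]
Compare 18 vs 20: take 18 from left. Merged: [4, 12, 14, 15, 18]
Compare 24 vs 20: take 20 from right. Merged: [4, 12, 14, 15, 18, 20]
Compare 24 vs 24: take 24 from left. Merged: [4, 12, 14, 15, 18, 20, 24]
Append remaining from right: [24]. Merged: [4, 12, 14, 15, 18, 20, 24, 24]

Final merged array: [4, 12, 14, 15, 18, 20, 24, 24]
Total comparisons: 7

The merged array is [4, 12, 14, 15, 18, 20, 24, 24], requiring 7 comparisons. The merge step runs in O(n) time where n is the total number of elements.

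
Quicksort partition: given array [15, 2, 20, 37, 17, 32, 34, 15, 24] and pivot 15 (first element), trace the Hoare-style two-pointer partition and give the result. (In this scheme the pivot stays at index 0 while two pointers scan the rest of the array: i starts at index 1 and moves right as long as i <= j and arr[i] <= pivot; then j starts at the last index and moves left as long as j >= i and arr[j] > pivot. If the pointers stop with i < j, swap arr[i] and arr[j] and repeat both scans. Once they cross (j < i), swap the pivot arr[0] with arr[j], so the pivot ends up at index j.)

Hoare-style two-pointer partition with pivot = 15:

Initial array: [15, 2, 20, 37, 17, 32, 34, 15, 24]

Pointers start at i = 1, j = 8.
i stops at index 2 (arr[2]=20 > 15), j stops at index 7 (arr[7]=15 <= 15): swap arr[2] and arr[7], array becomes [15, 2, 15, 37, 17, 32, 34, 20, 24]
i ends at 3, j ends at 2: the pointers have crossed (j < i), so scanning stops.

Swap pivot arr[0] with arr[2] to place pivot at position 2: [15, 2, 15, 37, 17, 32, 34, 20, 24]
Pivot position: 2

After partitioning with pivot 15, the array becomes [15, 2, 15, 37, 17, 32, 34, 20, 24]. The pivot is placed at index 2. All elements to the left of the pivot are <= 15, and all elements to the right are > 15.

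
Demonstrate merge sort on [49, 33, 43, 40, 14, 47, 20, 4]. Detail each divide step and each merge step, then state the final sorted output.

Merge sort trace:

Split: [49, 33, 43, 40, 14, 47, 20, 4] -> [49, 33, 43, 40] and [14, 47, 20, 4]
  Split: [49, 33, 43, 40] -> [49, 33] and [43, 40]
    Split: [49, 33] -> [49] and [33]
    Merge: [49] + [33] -> [33, 49]
    Split: [43, 40] -> [43] and [40]
    Merge: [43] + [40] -> [40, 43]
  Merge: [33, 49] + [40, 43] -> [33, 40, 43, 49]
  Split: [14, 47, 20, 4] -> [14, 47] and [20, 4]
    Split: [14, 47] -> [14] and [47]
    Merge: [14] + [47] -> [14, 47]
    Split: [20, 4] -> [20] and [4]
    Merge: [20] + [4] -> [4, 20]
  Merge: [14, 47] + [4, 20] -> [4, 14, 20, 47]
Merge: [33, 40, 43, 49] + [4, 14, 20, 47] -> [4, 14, 20, 33, 40, 43, 47, 49]

Final sorted array: [4, 14, 20, 33, 40, 43, 47, 49]

The merge sort proceeds by recursively splitting the array and merging sorted halves.
After all merges, the sorted array is [4, 14, 20, 33, 40, 43, 47, 49].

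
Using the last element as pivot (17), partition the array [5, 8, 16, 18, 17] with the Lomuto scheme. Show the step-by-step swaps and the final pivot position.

Lomuto partition with pivot = 17:

Initial array: [5, 8, 16, 18, 17]

arr[0]=5 <= 17: swap with position 0, array becomes [5, 8, 16, 18, 17]
arr[1]=8 <= 17: swap with position 1, array becomes [5, 8, 16, 18, 17]
arr[2]=16 <= 17: swap with position 2, array becomes [5, 8, 16, 18, 17]
arr[3]=18 > 17: no swap

Place pivot at position 3: [5, 8, 16, 17, 18]
Pivot position: 3

After partitioning with pivot 17, the array becomes [5, 8, 16, 17, 18]. The pivot is placed at index 3. All elements to the left of the pivot are <= 17, and all elements to the right are > 17.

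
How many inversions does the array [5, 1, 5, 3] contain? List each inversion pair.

Finding inversions in [5, 1, 5, 3]:

(0, 1): arr[0]=5 > arr[1]=1
(0, 3): arr[0]=5 > arr[3]=3
(2, 3): arr[2]=5 > arr[3]=3

Total inversions: 3

The array has 3 inversion(s): (0,1), (0,3), (2,3). Each pair (i,j) satisfies i < j and arr[i] > arr[j].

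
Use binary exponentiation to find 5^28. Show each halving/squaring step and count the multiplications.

Computing 5^28 by squaring (build up from 5^1; each line after the first costs one multiplication):

5^1 = 5
5^2 = (5^1)^2 = 5^2 = 25
5^3 = 5 * 5^2 = 5 * 25 = 125
5^6 = (5^3)^2 = 125^2 = 15625
5^7 = 5 * 5^6 = 5 * 15625 = 78125
5^14 = (5^7)^2 = 78125^2 = 6103515625
5^28 = (5^14)^2 = 6103515625^2 = 37252902984619140625

Result: 37252902984619140625
Multiplications needed: 6 (6 lines after 5^1)

5^28 = 37252902984619140625. Using exponentiation by squaring, this requires 6 multiplications. The key idea: if the exponent is even, square the half-power; if odd, multiply by the base once.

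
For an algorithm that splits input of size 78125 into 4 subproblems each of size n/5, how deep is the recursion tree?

For divide and conquer with division factor 5:

Problem sizes at each level:
Level 0: 78125
Level 1: 15625
Level 2: 3125
Level 3: 625
Level 4: 125
Level 5: 25
Level 6: 5
Level 7: 1

The root is level 0 and the size-1 base case is level 7 (the tree spans levels 0 through 7, i.e. 8 levels counting the root), so the depth is the number of divisions: log_5(78125) = 7

The recursion tree depth is log_5(78125) = 7. At each level, the problem size is divided by 5, so it takes 7 divisions to reduce to a base case of size 1. The algorithm makes 4 recursive calls at each level.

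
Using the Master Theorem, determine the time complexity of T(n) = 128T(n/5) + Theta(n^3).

Master Theorem for T(n) = 128T(n/5) + O(n^3):

a = 128, b = 5, c = 3
log_b(a) = log_5(128) = 3.0147

Case 1: c = 3 < log_5(128) = 3.0147
T(n) = O(n^(log_5 128))

For T(n) = 128T(n/5) + O(n^3): log_5(128) = 3.0147. This is Case 1 of the Master Theorem (c < log_b(a), work dominated by leaves), giving O(n^(log_5 128)).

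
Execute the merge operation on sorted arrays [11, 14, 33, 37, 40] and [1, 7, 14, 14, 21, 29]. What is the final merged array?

Merging process:

Compare 11 vs 1: take 1 from right. Merged: [1]
Compare 11 vs 7: take 7 from right. Merged: [1, 7]
Compare 11 vs 14: take 11 from left. Merged: [1, 7, 11]
Compare 14 vs 14: take 14 from left. Merged: [1, 7, 11, 14]
Compare 33 vs 14: take 14 from right. Merged: [1, 7, 11, 14, 14]
Compare 33 vs 14: take 14 from right. Merged: [1, 7, 11, 14, 14, 14]
Compare 33 vs 21: take 21 from right. Merged: [1, 7, 11, 14, 14, 14, 21]
Compare 33 vs 29: take 29 from right. Merged: [1, 7, 11, 14, 14, 14, 21, 29]
Append remaining from left: [33, 37, 40]. Merged: [1, 7, 11, 14, 14, 14, 21, 29, 33, 37, 40]

Final merged array: [1, 7, 11, 14, 14, 14, 21, 29, 33, 37, 40]
Total comparisons: 8

The merged array is [1, 7, 11, 14, 14, 14, 21, 29, 33, 37, 40], requiring 8 comparisons. The merge step runs in O(n) time where n is the total number of elements.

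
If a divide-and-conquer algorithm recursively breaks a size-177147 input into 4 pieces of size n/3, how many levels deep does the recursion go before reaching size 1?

For divide and conquer with division factor 3:

Problem sizes at each level:
Level 0: 177147
Level 1: 59049
Level 2: 19683
Level 3: 6561
Level 4: 2187
Level 5: 729
Level 6: 243
Level 7: 81
Level 8: 27
Level 9: 9
Level 10: 3
Level 11: 1

The root is level 0 and the size-1 base case is level 11 (the tree spans levels 0 through 11, i.e. 12 levels counting the root), so the depth is the number of divisions: log_3(177147) = 11

The recursion tree depth is log_3(177147) = 11. At each level, the problem size is divided by 3, so it takes 11 divisions to reduce to a base case of size 1. The algorithm makes 4 recursive calls at each level.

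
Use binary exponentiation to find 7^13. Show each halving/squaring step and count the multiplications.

Computing 7^13 by squaring (build up from 7^1; each line after the first costs one multiplication):

7^1 = 7
7^2 = (7^1)^2 = 7^2 = 49
7^3 = 7 * 7^2 = 7 * 49 = 343
7^6 = (7^3)^2 = 343^2 = 117649
7^12 = (7^6)^2 = 117649^2 = 13841287201
7^13 = 7 * 7^12 = 7 * 13841287201 = 96889010407

Result: 96889010407
Multiplications needed: 5 (5 lines after 7^1)

7^13 = 96889010407. Using exponentiation by squaring, this requires 5 multiplications. The key idea: if the exponent is even, square the half-power; if odd, multiply by the base once.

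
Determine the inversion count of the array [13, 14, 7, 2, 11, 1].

Finding inversions in [13, 14, 7, 2, 11, 1]:

(0, 2): arr[0]=13 > arr[2]=7
(0, 3): arr[0]=13 > arr[3]=2
(0, 4): arr[0]=13 > arr[4]=11
(0, 5): arr[0]=13 > arr[5]=1
(1, 2): arr[1]=14 > arr[2]=7
(1, 3): arr[1]=14 > arr[3]=2
(1, 4): arr[1]=14 > arr[4]=11
(1, 5): arr[1]=14 > arr[5]=1
(2, 3): arr[2]=7 > arr[3]=2
(2, 5): arr[2]=7 > arr[5]=1
(3, 5): arr[3]=2 > arr[5]=1
(4, 5): arr[4]=11 > arr[5]=1

Total inversions: 12

The array has 12 inversion(s): (0,2), (0,3), (0,4), (0,5), (1,2), (1,3), (1,4), (1,5), (2,3), (2,5), (3,5), (4,5). Each pair (i,j) satisfies i < j and arr[i] > arr[j].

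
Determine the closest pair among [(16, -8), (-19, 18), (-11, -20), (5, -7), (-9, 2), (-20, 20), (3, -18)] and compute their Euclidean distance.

Computing all pairwise distances among 7 points:

d((16, -8), (-19, 18)) = 43.6005
d((16, -8), (-11, -20)) = 29.5466
d((16, -8), (5, -7)) = 11.0454
d((16, -8), (-9, 2)) = 26.9258
d((16, -8), (-20, 20)) = 45.607
d((16, -8), (3, -18)) = 16.4012
d((-19, 18), (-11, -20)) = 38.833
d((-19, 18), (5, -7)) = 34.6554
d((-19, 18), (-9, 2)) = 18.868
d((-19, 18), (-20, 20)) = 2.2361 <-- minimum
d((-19, 18), (3, -18)) = 42.19
d((-11, -20), (5, -7)) = 20.6155
d((-11, -20), (-9, 2)) = 22.0907
d((-11, -20), (-20, 20)) = 41.0
d((-11, -20), (3, -18)) = 14.1421
d((5, -7), (-9, 2)) = 16.6433
d((5, -7), (-20, 20)) = 36.7967
d((5, -7), (3, -18)) = 11.1803
d((-9, 2), (-20, 20)) = 21.095
d((-9, 2), (3, -18)) = 23.3238
d((-20, 20), (3, -18)) = 44.4185

Closest pair: (-19, 18) and (-20, 20) with distance 2.2361

The closest pair is (-19, 18) and (-20, 20) with Euclidean distance 2.2361. For 7 points, brute-force pairwise comparison is shown above. For large n, the divide-and-conquer algorithm (sort by x, recurse on halves, check the dividing strip) achieves O(n log n).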